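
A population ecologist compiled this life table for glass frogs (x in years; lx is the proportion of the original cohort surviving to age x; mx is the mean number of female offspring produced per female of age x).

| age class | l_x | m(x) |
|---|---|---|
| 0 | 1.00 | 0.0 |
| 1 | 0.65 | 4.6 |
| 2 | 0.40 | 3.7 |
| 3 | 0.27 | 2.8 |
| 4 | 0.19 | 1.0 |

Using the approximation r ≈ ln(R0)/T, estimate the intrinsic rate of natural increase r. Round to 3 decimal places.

R0 = Σ lx·mx = 0 + 2.99 + 1.48 + 0.756 + 0.19 = 5.416
Σ x·lx·mx = 8.978; T = 8.978/5.416 = 1.65768…
r ≈ ln(R0)/T = ln(5.416)/1.65768… = 1.01911… → 1.019

1.019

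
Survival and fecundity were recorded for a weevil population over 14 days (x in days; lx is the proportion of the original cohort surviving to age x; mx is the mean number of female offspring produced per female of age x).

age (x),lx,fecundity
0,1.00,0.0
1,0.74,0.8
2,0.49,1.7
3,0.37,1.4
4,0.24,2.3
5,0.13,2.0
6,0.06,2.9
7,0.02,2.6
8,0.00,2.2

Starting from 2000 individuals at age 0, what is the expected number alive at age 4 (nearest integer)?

Expected survivors = N0 · l_4 = 2000 × 0.24 = 480 → 480

480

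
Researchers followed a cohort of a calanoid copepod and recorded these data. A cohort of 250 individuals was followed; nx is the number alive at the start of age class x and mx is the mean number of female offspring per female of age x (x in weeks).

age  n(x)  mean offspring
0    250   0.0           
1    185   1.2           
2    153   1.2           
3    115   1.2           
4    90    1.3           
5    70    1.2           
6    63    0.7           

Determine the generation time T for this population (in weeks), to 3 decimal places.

2.733

lx = nx/n0 = nx/250: 1, 0.74, 0.612, 0.46, 0.36, 0.28, 0.252
lx·mx: 0, 0.888, 0.7344, 0.552, 0.468, 0.336, 0.1764 → R0 = 3.1548
x·lx·mx: 0, 0.888, 1.4688, 1.656, 1.872, 1.68, 1.0584 → Σ = 8.6232
T = 8.6232 / 3.1548 = 2.733359… → 2.733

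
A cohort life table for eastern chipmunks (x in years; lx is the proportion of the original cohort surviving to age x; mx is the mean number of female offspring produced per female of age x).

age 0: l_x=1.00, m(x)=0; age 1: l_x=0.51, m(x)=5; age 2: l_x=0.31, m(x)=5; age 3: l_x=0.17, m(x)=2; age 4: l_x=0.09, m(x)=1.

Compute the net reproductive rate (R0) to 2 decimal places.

lx·mx by age: 0, 2.55, 1.55, 0.34, 0.09
R0 = Σ lx·mx = 4.53 → 4.53

4.53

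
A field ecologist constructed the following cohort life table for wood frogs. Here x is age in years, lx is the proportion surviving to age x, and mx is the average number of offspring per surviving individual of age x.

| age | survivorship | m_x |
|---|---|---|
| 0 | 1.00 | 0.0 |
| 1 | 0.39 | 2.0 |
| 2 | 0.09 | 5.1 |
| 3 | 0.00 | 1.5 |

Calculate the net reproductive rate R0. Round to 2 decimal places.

1.24

lx·mx by age: 0, 0.78, 0.459, 0
R0 = Σ lx·mx = 1.239 → 1.24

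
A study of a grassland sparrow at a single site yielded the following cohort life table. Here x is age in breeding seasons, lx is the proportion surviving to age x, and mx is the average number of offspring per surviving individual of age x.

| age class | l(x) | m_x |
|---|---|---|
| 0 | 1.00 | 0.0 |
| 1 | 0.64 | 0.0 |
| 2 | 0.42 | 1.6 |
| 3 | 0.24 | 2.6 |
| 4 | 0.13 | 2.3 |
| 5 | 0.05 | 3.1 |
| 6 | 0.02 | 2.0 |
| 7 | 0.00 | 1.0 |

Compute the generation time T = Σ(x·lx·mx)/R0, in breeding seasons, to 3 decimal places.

3.032

lx·mx: 0, 0, 0.672, 0.624, 0.299, 0.155, 0.04, 0 → R0 = 1.79
x·lx·mx: 0, 0, 1.344, 1.872, 1.196, 0.775, 0.24, 0 → Σ = 5.427
T = 5.427 / 1.79 = 3.031844… → 3.032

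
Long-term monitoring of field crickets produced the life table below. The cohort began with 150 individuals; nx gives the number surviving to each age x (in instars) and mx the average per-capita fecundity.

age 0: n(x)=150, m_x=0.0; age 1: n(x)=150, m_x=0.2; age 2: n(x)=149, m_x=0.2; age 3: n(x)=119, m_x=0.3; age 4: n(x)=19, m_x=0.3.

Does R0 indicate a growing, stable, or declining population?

declining

lx = nx/n0 = nx/150: 1, 1, 0.99333…, 0.79333…, 0.12667…
R0 = Σ lx·mx = 0 + 0.2 + 0.198667… + 0.238… + 0.038… = 0.674667…
R0 < 1, so the population is declining.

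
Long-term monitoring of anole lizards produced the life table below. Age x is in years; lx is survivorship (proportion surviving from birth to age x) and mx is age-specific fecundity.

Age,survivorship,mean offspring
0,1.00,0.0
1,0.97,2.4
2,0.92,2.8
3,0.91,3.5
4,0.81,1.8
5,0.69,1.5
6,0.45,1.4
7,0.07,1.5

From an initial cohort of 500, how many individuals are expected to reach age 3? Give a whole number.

455

Expected survivors = N0 · l_3 = 500 × 0.91 = 455 → 455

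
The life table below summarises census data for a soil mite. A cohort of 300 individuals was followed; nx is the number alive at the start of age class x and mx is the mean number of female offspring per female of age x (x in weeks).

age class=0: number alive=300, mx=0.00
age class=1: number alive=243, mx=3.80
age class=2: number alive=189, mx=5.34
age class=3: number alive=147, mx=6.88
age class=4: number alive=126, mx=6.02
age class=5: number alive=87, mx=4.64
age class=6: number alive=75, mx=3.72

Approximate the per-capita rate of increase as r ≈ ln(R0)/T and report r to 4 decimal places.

lx = nx/n0 = nx/300: 1, 0.81, 0.63, 0.49, 0.42, 0.29, 0.25
R0 = Σ lx·mx = 0 + 3.078 + 3.3642 + 3.3712 + 2.5284 + 1.3456 + 0.93 = 14.6174
Σ x·lx·mx = 42.3416; T = 42.3416/14.6174 = 2.89666…
r ≈ ln(R0)/T = ln(14.6174)/2.89666… = 0.925968… → 0.9260

0.9260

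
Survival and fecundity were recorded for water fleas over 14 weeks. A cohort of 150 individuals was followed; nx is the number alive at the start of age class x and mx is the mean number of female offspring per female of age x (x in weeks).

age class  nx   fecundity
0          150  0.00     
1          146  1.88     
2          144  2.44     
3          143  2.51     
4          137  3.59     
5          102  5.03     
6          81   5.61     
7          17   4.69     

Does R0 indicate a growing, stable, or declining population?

growing

lx = nx/n0 = nx/150: 1, 0.97333…, 0.96, 0.95333…, 0.91333…, 0.68, 0.54, 0.11333…
R0 = Σ lx·mx = 0 + 1.829867… + 2.3424 + 2.392867… + 3.278867… + 3.4204 + 3.0294 + 0.531533… = 16.825333…
R0 > 1, so the population is growing.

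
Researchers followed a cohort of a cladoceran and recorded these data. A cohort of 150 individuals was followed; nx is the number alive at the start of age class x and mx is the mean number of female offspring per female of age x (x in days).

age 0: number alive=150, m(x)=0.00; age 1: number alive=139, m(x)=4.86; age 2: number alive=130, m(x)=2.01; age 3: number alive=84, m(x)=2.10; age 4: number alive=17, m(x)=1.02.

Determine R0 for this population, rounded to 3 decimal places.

7.537

lx = nx/n0 = nx/150: 1, 0.92667…, 0.86667…, 0.56, 0.11333…
lx·mx by age: 0, 4.5036…, 1.742…, 1.176, 0.1156…
R0 = Σ lx·mx = 7.5372… → 7.537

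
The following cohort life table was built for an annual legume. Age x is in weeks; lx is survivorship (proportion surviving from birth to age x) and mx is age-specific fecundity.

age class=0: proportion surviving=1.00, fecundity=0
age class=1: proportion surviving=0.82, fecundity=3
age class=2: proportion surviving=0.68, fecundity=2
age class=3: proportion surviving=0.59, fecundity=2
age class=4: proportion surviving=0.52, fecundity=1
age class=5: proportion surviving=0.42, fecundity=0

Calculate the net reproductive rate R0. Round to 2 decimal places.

5.52

lx·mx by age: 0, 2.46, 1.36, 1.18, 0.52, 0
R0 = Σ lx·mx = 5.52 → 5.52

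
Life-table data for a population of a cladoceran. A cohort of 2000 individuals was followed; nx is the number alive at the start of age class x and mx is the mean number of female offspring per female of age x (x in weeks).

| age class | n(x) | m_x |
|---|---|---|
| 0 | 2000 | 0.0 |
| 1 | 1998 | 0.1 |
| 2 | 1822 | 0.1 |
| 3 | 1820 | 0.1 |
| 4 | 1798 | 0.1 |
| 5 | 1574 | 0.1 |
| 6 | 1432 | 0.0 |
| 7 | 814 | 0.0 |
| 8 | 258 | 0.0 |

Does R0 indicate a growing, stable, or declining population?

lx = nx/n0 = nx/2000: 1, 0.999, 0.911, 0.91, 0.899, 0.787, 0.716, 0.407, 0.129
R0 = Σ lx·mx = 0 + 0.0999 + 0.0911 + 0.091 + 0.0899 + 0.0787 + 0 + 0 + 0 = 0.4506
R0 < 1, so the population is declining.

declining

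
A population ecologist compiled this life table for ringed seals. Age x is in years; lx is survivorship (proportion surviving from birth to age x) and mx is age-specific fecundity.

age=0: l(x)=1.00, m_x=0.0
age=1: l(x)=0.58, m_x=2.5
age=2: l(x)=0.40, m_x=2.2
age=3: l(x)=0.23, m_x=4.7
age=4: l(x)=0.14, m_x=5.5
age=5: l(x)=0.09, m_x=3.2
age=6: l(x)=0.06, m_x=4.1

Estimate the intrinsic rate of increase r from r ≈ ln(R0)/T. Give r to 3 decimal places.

R0 = Σ lx·mx = 0 + 1.45 + 0.88 + 1.081 + 0.77 + 0.288 + 0.246 = 4.715
Σ x·lx·mx = 12.449; T = 12.449/4.715 = 2.6403…
r ≈ ln(R0)/T = ln(4.715)/2.6403… = 0.58734… → 0.587

0.587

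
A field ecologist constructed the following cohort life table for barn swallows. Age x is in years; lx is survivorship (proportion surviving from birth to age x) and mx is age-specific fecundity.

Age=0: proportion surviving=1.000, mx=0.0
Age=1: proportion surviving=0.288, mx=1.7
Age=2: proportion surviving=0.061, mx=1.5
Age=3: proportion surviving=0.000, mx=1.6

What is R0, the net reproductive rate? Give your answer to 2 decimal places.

lx·mx by age: 0, 0.4896, 0.0915, 0
R0 = Σ lx·mx = 0.5811 → 0.58

0.58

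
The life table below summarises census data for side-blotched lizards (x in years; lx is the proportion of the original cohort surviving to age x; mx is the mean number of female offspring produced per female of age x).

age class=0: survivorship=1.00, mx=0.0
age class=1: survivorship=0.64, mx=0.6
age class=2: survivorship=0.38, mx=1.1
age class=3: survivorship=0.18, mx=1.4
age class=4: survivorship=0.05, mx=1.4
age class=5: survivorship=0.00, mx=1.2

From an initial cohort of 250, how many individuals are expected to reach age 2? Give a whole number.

95

Expected survivors = N0 · l_2 = 250 × 0.38 = 95 → 95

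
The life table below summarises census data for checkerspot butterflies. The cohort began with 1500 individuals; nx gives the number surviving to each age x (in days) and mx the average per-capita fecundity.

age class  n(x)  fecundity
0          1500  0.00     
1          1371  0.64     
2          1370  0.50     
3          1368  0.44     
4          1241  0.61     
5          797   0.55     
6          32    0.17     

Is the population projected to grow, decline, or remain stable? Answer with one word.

lx = nx/n0 = nx/1500: 1, 0.914, 0.91333…, 0.912, 0.82733…, 0.53133…, 0.02133…
R0 = Σ lx·mx = 0 + 0.58496 + 0.456667… + 0.40128 + 0.504673… + 0.292233… + 0.003627… = 2.24344…
R0 > 1, so the population is growing.

growing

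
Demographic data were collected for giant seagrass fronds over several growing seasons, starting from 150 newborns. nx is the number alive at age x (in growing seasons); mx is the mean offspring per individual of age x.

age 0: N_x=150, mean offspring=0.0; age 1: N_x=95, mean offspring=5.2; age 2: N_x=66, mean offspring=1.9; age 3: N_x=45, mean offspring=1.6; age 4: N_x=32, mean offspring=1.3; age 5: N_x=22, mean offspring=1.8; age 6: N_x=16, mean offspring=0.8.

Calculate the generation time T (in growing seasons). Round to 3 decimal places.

1.785

lx = nx/n0 = nx/150: 1, 0.63333…, 0.44, 0.3, 0.21333…, 0.14667…, 0.10667…
lx·mx: 0, 3.293333…, 0.836, 0.48, 0.277333…, 0.264…, 0.085333… → R0 = 5.236…
x·lx·mx: 0, 3.293333…, 1.672, 1.44, 1.109333…, 1.32…, 0.512… → Σ = 9.346667…
T = 9.346667… / 5.236… = 1.785078… → 1.785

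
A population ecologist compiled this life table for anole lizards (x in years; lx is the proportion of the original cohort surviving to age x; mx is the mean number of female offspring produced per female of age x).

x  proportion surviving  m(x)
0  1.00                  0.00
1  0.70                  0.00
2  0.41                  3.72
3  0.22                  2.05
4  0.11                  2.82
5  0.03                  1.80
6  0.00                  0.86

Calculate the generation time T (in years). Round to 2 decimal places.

2.53

lx·mx: 0, 0, 1.5252, 0.451, 0.3102, 0.054, 0 → R0 = 2.3404
x·lx·mx: 0, 0, 3.0504, 1.353, 1.2408, 0.27, 0 → Σ = 5.9142
T = 5.9142 / 2.3404 = 2.527004… → 2.53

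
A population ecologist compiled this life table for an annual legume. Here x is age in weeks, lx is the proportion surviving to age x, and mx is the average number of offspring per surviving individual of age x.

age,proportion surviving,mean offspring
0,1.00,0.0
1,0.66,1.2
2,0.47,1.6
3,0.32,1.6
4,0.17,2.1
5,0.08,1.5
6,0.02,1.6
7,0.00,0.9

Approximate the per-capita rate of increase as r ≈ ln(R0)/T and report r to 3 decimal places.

0.399

R0 = Σ lx·mx = 0 + 0.792 + 0.752 + 0.512 + 0.357 + 0.12 + 0.032 + 0 = 2.565
Σ x·lx·mx = 6.052; T = 6.052/2.565 = 2.35945…
r ≈ ln(R0)/T = ln(2.565)/2.35945… = 0.39923… → 0.399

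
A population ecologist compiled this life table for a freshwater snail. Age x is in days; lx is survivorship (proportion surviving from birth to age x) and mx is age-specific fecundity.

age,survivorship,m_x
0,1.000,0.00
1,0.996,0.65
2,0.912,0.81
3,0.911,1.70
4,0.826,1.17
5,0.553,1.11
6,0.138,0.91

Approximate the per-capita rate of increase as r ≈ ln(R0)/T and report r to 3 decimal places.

R0 = Σ lx·mx = 0 + 0.6474 + 0.73872 + 1.5487 + 0.96642 + 0.61383 + 0.12558 = 4.64065
Σ x·lx·mx = 14.45925; T = 14.45925/4.64065 = 3.11578…
r ≈ ln(R0)/T = ln(4.64065)/3.11578… = 0.49261… → 0.493

0.493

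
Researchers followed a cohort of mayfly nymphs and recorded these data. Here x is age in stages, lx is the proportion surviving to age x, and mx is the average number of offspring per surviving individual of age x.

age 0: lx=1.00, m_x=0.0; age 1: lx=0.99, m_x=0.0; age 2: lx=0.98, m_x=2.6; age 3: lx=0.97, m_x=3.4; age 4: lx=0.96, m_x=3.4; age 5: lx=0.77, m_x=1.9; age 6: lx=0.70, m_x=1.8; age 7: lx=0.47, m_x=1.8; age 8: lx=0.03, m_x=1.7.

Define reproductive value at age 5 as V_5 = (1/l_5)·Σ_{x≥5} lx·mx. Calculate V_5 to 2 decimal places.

lx·mx for x ≥ 5: 1.463, 1.26, 0.846, 0.051 → sum = 3.62
V_5 = 3.62 / l_5 = 3.62 / 0.77 = 4.701299… → 4.70

4.70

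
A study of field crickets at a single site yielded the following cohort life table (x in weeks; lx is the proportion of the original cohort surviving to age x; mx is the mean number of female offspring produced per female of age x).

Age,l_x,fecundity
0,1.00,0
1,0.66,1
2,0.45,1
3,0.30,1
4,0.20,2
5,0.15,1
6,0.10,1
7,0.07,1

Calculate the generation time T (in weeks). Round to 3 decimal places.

lx·mx: 0, 0.66, 0.45, 0.3, 0.4, 0.15, 0.1, 0.07 → R0 = 2.13
x·lx·mx: 0, 0.66, 0.9, 0.9, 1.6, 0.75, 0.6, 0.49 → Σ = 5.9
T = 5.9 / 2.13 = 2.769953… → 2.770

2.770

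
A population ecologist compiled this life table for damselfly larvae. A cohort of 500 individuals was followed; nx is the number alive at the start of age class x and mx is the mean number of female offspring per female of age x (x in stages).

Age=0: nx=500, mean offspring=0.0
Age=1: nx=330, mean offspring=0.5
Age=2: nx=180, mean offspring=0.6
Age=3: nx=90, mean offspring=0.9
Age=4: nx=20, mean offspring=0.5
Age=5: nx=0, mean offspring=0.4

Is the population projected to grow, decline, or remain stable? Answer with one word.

lx = nx/n0 = nx/500: 1, 0.66, 0.36, 0.18, 0.04, 0
R0 = Σ lx·mx = 0 + 0.33 + 0.216 + 0.162 + 0.02 + 0 = 0.728
R0 < 1, so the population is declining.

declining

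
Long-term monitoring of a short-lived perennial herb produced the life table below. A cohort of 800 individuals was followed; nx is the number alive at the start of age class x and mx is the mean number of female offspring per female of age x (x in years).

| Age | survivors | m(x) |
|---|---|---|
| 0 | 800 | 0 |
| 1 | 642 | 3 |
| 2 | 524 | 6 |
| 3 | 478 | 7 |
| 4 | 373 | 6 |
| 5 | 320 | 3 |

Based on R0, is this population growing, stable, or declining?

lx = nx/n0 = nx/800: 1, 0.8025, 0.655, 0.5975, 0.46625, 0.4
R0 = Σ lx·mx = 0 + 2.4075 + 3.93 + 4.1825 + 2.7975 + 1.2 = 14.5175
R0 > 1, so the population is growing.

growing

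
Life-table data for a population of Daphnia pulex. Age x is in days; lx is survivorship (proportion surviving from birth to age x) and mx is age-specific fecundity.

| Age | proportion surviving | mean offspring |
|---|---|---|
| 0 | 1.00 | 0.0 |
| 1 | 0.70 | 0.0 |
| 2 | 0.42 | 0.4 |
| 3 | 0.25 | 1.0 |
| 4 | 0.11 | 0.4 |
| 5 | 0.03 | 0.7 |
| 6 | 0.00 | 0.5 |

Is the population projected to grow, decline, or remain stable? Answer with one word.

declining

R0 = Σ lx·mx = 0 + 0 + 0.168 + 0.25 + 0.044 + 0.021 + 0 = 0.483
R0 < 1, so the population is declining.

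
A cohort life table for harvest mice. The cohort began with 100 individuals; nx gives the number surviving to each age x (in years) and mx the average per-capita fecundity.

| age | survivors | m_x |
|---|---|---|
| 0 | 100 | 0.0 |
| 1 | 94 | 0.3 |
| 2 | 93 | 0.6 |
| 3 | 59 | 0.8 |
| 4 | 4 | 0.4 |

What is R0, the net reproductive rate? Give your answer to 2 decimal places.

1.33

lx = nx/n0 = nx/100: 1, 0.94, 0.93, 0.59, 0.04
lx·mx by age: 0, 0.282, 0.558, 0.472, 0.016
R0 = Σ lx·mx = 1.328 → 1.33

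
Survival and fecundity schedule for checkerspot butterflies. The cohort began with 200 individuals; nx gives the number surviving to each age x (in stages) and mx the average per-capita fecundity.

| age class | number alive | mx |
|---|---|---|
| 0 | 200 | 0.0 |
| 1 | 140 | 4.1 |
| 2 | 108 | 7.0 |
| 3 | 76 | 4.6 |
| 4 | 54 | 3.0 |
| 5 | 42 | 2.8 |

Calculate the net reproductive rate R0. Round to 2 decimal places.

9.80

lx = nx/n0 = nx/200: 1, 0.7, 0.54, 0.38, 0.27, 0.21
lx·mx by age: 0, 2.87, 3.78, 1.748, 0.81, 0.588
R0 = Σ lx·mx = 9.796 → 9.80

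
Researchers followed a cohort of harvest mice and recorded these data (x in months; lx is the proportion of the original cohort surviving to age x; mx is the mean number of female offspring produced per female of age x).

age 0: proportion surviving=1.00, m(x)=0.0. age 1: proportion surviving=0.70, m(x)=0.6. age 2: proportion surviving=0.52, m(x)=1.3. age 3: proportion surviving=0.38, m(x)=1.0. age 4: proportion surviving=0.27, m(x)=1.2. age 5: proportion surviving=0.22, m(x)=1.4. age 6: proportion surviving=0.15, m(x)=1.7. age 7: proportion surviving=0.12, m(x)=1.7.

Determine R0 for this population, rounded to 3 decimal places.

2.567

lx·mx by age: 0, 0.42, 0.676, 0.38, 0.324, 0.308, 0.255, 0.204
R0 = Σ lx·mx = 2.567 → 2.567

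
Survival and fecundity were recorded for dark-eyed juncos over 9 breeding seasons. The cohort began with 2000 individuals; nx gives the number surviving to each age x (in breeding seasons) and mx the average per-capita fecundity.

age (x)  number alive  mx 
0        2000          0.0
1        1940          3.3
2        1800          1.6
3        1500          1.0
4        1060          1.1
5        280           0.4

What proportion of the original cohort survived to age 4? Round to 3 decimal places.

l_4 = n_4/n_0 = 1060/2000 = 0.53 → 0.530

0.530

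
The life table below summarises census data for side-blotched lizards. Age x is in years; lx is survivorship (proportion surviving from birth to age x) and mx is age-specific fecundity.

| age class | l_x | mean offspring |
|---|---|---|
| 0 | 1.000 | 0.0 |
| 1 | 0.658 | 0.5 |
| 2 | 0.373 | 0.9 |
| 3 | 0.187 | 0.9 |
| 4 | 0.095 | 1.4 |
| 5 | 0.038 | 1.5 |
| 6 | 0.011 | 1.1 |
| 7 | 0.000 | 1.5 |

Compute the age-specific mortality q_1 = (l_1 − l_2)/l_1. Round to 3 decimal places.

0.433

q_1 = (l_1 − l_2) / l_1 = (0.658 − 0.373) / 0.658
     = 0.285 / 0.658 = 0.433131… → 0.433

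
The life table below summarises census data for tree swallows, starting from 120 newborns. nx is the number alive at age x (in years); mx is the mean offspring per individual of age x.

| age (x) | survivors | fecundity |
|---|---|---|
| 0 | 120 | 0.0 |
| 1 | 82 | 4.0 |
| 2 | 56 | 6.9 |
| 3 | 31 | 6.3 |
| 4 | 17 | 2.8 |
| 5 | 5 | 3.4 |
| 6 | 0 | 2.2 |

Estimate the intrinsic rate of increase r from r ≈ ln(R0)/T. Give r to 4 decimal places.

lx = nx/n0 = nx/120: 1, 0.68333…, 0.46667…, 0.25833…, 0.14167…, 0.04167…, 0
R0 = Σ lx·mx = 0 + 2.73333… + 3.22… + 1.6275… + 0.39667… + 0.14167… + 0 = 8.119167…
Σ x·lx·mx = 16.350833…; T = 16.350833…/8.119167… = 2.01386…
r ≈ ln(R0)/T = ln(8.119167…)/2.01386… = 1.039909… → 1.0399

1.0399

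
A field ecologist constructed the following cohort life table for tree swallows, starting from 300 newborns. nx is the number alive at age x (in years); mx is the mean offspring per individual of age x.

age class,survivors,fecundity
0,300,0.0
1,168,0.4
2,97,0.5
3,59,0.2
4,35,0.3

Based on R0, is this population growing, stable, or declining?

lx = nx/n0 = nx/300: 1, 0.56, 0.32333…, 0.19667…, 0.11667…
R0 = Σ lx·mx = 0 + 0.224 + 0.161667… + 0.039333… + 0.035… = 0.46…
R0 < 1, so the population is declining.

declining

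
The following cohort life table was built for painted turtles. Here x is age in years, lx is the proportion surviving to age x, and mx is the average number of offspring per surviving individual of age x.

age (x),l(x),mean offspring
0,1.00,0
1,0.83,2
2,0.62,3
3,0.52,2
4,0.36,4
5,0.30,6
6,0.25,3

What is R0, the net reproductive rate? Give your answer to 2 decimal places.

8.55

lx·mx by age: 0, 1.66, 1.86, 1.04, 1.44, 1.8, 0.75
R0 = Σ lx·mx = 8.55 → 8.55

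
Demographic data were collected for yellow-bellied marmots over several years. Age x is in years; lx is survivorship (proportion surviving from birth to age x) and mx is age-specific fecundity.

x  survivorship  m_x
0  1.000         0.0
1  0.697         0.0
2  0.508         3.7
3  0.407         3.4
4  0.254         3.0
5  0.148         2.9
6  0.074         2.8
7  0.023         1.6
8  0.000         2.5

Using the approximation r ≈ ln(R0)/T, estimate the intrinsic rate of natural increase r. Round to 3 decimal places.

R0 = Σ lx·mx = 0 + 0 + 1.8796 + 1.3838 + 0.762 + 0.4292 + 0.2072 + 0.0368 + 0 = 4.6986
Σ x·lx·mx = 14.6054; T = 14.6054/4.6986 = 3.10846…
r ≈ ln(R0)/T = ln(4.6986)/3.10846… = 0.49776… → 0.498

0.498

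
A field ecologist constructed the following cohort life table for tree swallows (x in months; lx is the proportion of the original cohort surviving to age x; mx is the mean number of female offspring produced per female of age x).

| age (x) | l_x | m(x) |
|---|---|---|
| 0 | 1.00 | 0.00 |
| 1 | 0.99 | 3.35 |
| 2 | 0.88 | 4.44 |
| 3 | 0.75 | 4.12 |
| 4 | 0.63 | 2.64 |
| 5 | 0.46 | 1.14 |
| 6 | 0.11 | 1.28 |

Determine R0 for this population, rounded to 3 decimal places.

12.642

lx·mx by age: 0, 3.3165, 3.9072, 3.09, 1.6632, 0.5244, 0.1408
R0 = Σ lx·mx = 12.6421 → 12.642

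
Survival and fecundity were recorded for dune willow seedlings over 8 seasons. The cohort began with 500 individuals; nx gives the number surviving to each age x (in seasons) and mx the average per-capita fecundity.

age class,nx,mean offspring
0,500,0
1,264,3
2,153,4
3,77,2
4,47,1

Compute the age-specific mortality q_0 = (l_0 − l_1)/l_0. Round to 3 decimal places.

lx = nx/n0 = nx/500: 1, 0.528, 0.306, 0.154, 0.094
q_0 = (l_0 − l_1) / l_0 = (1 − 0.528) / 1
     = 0.472 / 1 = 0.472 → 0.472

0.472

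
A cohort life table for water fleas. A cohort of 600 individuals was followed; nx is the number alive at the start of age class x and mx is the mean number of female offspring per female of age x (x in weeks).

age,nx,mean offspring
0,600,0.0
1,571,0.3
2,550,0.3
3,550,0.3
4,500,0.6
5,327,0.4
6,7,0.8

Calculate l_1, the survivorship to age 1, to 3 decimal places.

0.952

l_1 = n_1/n_0 = 571/600 = 0.951667… → 0.952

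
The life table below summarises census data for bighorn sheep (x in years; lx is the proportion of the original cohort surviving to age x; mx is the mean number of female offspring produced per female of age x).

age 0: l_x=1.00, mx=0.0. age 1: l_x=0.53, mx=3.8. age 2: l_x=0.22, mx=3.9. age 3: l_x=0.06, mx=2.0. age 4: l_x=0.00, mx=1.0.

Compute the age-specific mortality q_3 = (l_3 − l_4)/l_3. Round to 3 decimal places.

1.000

q_3 = (l_3 − l_4) / l_3 = (0.06 − 0) / 0.06
     = 0.06 / 0.06 = 1 → 1.000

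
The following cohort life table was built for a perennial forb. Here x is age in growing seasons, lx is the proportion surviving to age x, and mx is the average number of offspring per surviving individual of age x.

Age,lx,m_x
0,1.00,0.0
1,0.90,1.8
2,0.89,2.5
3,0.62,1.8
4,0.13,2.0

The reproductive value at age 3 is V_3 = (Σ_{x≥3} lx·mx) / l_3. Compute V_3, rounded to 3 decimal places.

2.219

lx·mx for x ≥ 3: 1.116, 0.26 → sum = 1.376
V_3 = 1.376 / l_3 = 1.376 / 0.62 = 2.219355… → 2.219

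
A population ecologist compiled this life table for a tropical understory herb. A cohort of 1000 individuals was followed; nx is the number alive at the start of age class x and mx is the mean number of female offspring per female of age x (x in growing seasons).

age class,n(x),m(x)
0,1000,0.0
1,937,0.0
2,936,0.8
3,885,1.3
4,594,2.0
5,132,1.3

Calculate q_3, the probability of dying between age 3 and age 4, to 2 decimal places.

lx = nx/n0 = nx/1000: 1, 0.937, 0.936, 0.885, 0.594, 0.132
q_3 = (l_3 − l_4) / l_3 = (0.885 − 0.594) / 0.885
     = 0.291 / 0.885 = 0.328814… → 0.33

0.33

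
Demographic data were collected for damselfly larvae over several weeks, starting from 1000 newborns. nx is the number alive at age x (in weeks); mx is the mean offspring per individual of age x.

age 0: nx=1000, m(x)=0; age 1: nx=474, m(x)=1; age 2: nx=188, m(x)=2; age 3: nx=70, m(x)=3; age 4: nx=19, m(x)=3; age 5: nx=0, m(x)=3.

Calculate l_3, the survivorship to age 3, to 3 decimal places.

0.070

l_3 = n_3/n_0 = 70/1000 = 0.07 → 0.070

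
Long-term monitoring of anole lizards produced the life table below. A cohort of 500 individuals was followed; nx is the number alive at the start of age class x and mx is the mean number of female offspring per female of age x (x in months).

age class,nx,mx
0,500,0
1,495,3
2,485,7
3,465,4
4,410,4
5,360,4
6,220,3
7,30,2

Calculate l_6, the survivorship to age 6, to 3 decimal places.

0.440

l_6 = n_6/n_0 = 220/500 = 0.44 → 0.440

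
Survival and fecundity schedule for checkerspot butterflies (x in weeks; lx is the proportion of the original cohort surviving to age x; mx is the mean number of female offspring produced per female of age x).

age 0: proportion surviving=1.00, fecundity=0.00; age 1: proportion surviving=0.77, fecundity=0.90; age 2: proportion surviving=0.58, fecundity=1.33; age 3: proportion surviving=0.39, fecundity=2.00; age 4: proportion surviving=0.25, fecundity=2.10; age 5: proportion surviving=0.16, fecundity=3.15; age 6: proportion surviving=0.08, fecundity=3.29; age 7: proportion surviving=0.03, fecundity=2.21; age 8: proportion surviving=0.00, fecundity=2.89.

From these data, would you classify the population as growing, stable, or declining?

growing

R0 = Σ lx·mx = 0 + 0.693 + 0.7714 + 0.78 + 0.525 + 0.504 + 0.2632 + 0.0663 + 0 = 3.6029
R0 > 1, so the population is growing.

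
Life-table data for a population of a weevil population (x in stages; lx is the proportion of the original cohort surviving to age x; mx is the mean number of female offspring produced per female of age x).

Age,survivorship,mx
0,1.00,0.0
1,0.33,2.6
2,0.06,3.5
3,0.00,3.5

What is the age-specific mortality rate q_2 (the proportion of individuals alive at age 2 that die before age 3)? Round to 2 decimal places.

1.00

q_2 = (l_2 − l_3) / l_2 = (0.06 − 0) / 0.06
     = 0.06 / 0.06 = 1 → 1.00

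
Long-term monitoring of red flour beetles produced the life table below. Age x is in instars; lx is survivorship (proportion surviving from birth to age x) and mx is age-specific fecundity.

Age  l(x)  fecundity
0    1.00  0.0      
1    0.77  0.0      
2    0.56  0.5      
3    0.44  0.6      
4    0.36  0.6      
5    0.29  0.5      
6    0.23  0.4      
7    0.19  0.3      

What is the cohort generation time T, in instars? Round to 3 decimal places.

3.693

lx·mx: 0, 0, 0.28, 0.264, 0.216, 0.145, 0.092, 0.057 → R0 = 1.054
x·lx·mx: 0, 0, 0.56, 0.792, 0.864, 0.725, 0.552, 0.399 → Σ = 3.892
T = 3.892 / 1.054 = 3.6926… → 3.693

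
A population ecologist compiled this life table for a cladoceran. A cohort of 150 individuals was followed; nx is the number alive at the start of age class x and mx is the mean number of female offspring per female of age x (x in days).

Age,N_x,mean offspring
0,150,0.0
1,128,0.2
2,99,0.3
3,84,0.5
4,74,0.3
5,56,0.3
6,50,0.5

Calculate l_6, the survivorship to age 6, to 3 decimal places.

l_6 = n_6/n_0 = 50/150 = 0.333333… → 0.333

0.333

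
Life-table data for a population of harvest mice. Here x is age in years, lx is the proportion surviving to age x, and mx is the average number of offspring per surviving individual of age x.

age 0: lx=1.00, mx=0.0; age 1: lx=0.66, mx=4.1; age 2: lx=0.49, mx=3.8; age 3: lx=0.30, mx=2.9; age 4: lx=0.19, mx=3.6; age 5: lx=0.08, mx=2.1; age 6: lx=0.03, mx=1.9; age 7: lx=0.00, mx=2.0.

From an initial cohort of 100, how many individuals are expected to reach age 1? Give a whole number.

Expected survivors = N0 · l_1 = 100 × 0.66 = 66 → 66

66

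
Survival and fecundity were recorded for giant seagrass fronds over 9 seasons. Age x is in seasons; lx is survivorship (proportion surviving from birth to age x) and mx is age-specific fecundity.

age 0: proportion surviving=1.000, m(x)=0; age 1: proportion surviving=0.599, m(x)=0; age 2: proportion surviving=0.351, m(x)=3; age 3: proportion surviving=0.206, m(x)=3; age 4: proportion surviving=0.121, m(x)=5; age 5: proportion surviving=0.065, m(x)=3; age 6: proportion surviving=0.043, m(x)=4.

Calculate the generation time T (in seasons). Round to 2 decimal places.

3.17

lx·mx: 0, 0, 1.053, 0.618, 0.605, 0.195, 0.172 → R0 = 2.643
x·lx·mx: 0, 0, 2.106, 1.854, 2.42, 0.975, 1.032 → Σ = 8.387
T = 8.387 / 2.643 = 3.173288… → 3.17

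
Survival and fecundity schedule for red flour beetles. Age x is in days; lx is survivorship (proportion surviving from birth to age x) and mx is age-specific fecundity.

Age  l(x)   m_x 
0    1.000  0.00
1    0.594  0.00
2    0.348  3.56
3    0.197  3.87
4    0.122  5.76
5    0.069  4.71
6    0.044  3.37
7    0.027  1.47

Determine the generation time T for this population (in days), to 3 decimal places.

3.223

lx·mx: 0, 0, 1.23888, 0.76239, 0.70272, 0.32499, 0.14828, 0.03969 → R0 = 3.21695
x·lx·mx: 0, 0, 2.47776, 2.28717, 2.81088, 1.62495, 0.88968, 0.27783 → Σ = 10.36827
T = 10.36827 / 3.21695 = 3.223012… → 3.223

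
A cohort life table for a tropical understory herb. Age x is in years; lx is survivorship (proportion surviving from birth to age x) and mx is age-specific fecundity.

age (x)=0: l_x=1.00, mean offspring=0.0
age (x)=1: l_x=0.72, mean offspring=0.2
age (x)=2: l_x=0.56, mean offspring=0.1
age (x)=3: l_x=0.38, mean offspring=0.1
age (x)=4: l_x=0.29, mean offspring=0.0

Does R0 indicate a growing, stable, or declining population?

declining

R0 = Σ lx·mx = 0 + 0.144 + 0.056 + 0.038 + 0 = 0.238
R0 < 1, so the population is declining.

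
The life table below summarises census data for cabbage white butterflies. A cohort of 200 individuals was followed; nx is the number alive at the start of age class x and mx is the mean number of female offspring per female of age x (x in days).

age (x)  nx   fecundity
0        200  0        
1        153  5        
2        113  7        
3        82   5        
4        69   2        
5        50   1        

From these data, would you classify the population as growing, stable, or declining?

lx = nx/n0 = nx/200: 1, 0.765, 0.565, 0.41, 0.345, 0.25
R0 = Σ lx·mx = 0 + 3.825 + 3.955 + 2.05 + 0.69 + 0.25 = 10.77
R0 > 1, so the population is growing.

growing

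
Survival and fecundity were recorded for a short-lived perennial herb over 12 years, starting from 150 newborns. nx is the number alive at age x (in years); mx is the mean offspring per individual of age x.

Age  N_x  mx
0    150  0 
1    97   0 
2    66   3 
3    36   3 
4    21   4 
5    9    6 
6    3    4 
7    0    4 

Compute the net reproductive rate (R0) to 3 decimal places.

3.040

lx = nx/n0 = nx/150: 1, 0.64667…, 0.44, 0.24, 0.14, 0.06, 0.02, 0
lx·mx by age: 0, 0, 1.32, 0.72, 0.56, 0.36, 0.08, 0
R0 = Σ lx·mx = 3.04… → 3.040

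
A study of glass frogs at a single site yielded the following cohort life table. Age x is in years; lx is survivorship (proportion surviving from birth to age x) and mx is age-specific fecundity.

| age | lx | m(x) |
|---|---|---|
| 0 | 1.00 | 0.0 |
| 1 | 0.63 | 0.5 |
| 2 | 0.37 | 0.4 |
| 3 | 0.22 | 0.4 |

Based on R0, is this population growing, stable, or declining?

R0 = Σ lx·mx = 0 + 0.315 + 0.148 + 0.088 = 0.551
R0 < 1, so the population is declining.

declining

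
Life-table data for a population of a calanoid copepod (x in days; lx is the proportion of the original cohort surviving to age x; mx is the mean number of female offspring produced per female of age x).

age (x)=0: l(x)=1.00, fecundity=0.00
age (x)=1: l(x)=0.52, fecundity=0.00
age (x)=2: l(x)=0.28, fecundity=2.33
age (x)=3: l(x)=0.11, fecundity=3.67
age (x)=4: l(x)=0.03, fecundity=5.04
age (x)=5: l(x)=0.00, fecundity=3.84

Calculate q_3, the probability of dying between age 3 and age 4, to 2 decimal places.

0.73

q_3 = (l_3 − l_4) / l_3 = (0.11 − 0.03) / 0.11
     = 0.08 / 0.11 = 0.727273… → 0.73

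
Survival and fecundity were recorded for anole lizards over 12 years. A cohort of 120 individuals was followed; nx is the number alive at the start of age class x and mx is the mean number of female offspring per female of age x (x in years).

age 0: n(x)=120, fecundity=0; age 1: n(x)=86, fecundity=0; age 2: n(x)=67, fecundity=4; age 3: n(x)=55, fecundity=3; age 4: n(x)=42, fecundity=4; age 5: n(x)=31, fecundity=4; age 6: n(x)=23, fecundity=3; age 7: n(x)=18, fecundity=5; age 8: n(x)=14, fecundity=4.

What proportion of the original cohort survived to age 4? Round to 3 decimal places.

l_4 = n_4/n_0 = 42/120 = 0.35 → 0.350

0.350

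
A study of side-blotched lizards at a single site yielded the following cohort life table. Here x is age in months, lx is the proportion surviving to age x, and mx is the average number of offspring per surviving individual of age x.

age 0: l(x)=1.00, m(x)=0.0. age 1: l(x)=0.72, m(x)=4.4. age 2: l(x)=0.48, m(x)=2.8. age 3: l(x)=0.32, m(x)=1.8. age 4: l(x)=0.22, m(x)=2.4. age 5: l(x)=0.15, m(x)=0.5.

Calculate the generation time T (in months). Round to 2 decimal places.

1.77

lx·mx: 0, 3.168, 1.344, 0.576, 0.528, 0.075 → R0 = 5.691
x·lx·mx: 0, 3.168, 2.688, 1.728, 2.112, 0.375 → Σ = 10.071
T = 10.071 / 5.691 = 1.769636… → 1.77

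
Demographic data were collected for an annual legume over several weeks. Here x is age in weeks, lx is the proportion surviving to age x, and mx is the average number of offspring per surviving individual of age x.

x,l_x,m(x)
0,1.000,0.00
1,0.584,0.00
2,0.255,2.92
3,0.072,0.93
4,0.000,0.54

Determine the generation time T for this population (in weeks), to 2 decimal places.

lx·mx: 0, 0, 0.7446, 0.06696, 0 → R0 = 0.81156
x·lx·mx: 0, 0, 1.4892, 0.20088, 0 → Σ = 1.69008
T = 1.69008 / 0.81156 = 2.082508… → 2.08

2.08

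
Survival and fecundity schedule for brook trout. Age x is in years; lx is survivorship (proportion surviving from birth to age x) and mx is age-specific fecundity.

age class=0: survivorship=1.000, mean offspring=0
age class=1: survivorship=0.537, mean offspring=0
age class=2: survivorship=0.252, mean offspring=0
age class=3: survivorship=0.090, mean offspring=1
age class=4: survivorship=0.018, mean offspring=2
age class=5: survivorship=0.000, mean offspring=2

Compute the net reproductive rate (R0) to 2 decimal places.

lx·mx by age: 0, 0, 0, 0.09, 0.036, 0
R0 = Σ lx·mx = 0.126 → 0.13

0.13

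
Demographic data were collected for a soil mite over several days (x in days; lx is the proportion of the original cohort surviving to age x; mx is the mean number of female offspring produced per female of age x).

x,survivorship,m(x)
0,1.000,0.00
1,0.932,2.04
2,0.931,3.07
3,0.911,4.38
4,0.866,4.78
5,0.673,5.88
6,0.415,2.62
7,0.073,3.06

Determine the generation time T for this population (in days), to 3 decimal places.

3.526

lx·mx: 0, 1.90128, 2.85817, 3.99018, 4.13948, 3.95724, 1.0873, 0.22338 → R0 = 18.15703
x·lx·mx: 0, 1.90128, 5.71634, 11.97054, 16.55792, 19.7862, 6.5238, 1.56366 → Σ = 64.01974
T = 64.01974 / 18.15703 = 3.525893… → 3.526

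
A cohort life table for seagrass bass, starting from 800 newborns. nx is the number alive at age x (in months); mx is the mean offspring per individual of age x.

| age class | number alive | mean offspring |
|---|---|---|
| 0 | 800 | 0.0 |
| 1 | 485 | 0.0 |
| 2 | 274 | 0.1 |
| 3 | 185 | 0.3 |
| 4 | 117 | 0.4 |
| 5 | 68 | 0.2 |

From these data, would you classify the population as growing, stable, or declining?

lx = nx/n0 = nx/800: 1, 0.60625, 0.3425, 0.23125, 0.14625, 0.085
R0 = Σ lx·mx = 0 + 0 + 0.03425 + 0.069375 + 0.0585 + 0.017 = 0.179125
R0 < 1, so the population is declining.

declining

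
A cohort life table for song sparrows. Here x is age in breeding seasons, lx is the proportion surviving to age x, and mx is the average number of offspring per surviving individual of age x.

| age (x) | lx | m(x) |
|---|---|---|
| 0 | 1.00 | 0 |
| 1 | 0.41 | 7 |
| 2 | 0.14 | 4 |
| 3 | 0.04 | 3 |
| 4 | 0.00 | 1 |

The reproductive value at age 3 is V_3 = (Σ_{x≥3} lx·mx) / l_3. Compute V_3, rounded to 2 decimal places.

3.00

lx·mx for x ≥ 3: 0.12, 0 → sum = 0.12
V_3 = 0.12 / l_3 = 0.12 / 0.04 = 3 → 3.00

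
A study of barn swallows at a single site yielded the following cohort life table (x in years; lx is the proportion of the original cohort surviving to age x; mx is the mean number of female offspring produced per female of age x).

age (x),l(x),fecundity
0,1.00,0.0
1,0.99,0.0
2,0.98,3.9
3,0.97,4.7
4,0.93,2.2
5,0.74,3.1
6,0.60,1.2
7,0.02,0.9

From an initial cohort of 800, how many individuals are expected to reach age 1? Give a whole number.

792

Expected survivors = N0 · l_1 = 800 × 0.99 = 792 → 792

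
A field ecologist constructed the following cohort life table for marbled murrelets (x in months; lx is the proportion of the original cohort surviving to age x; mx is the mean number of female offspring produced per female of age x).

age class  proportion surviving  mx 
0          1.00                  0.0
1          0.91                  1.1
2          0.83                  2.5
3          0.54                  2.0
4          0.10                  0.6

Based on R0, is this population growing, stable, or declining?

growing

R0 = Σ lx·mx = 0 + 1.001 + 2.075 + 1.08 + 0.06 = 4.216
R0 > 1, so the population is growing.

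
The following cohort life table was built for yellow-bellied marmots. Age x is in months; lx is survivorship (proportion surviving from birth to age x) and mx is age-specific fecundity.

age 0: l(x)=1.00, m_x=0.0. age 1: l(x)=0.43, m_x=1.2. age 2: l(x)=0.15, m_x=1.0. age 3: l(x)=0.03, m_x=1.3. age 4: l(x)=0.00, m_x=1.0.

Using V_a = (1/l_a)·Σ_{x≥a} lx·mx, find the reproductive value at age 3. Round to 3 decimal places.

lx·mx for x ≥ 3: 0.039, 0 → sum = 0.039
V_3 = 0.039 / l_3 = 0.039 / 0.03 = 1.3 → 1.300

1.300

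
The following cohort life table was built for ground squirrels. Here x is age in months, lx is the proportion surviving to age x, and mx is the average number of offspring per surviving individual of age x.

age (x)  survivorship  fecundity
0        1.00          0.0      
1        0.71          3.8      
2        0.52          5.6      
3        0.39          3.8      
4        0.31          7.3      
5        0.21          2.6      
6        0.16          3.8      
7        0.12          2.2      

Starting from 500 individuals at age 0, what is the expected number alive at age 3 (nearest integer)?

195

Expected survivors = N0 · l_3 = 500 × 0.39 = 195 → 195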